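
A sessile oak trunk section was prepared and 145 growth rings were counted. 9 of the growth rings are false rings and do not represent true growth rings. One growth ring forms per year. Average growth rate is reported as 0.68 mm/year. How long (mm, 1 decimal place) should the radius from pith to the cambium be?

True growth ring count = 145 − 9 = 136.
Length ≈ 0.68 × 136 = 92.5 mm.

92.5 mm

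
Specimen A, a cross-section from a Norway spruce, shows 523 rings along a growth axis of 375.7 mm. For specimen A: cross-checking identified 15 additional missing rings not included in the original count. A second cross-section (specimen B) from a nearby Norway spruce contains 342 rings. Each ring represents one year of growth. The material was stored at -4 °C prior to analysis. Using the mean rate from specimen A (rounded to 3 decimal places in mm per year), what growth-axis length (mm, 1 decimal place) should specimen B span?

238.7 mm

Specimen A: adjusted count: 523 + 15 = 538 rings.
A: Extension rate ≈ 375.7 / 538 = 0.698 mm per year.
For B, 0.698 mm/year × 342 years = 238.7 mm.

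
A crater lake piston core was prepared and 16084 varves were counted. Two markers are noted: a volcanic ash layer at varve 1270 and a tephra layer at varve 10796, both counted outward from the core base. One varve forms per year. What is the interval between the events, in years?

10796 − 1270 = 9526 varves lie between the two events.
One varve per year makes the interval 9526 years.

9526 yr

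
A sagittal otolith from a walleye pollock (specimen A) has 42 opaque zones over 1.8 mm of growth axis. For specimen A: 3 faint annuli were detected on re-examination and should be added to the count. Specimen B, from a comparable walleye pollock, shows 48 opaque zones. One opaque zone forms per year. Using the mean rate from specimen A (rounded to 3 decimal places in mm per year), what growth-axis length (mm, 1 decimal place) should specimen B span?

1.9 mm

Specimen A: correcting the raw count gives 42 + 3 = 45 true opaque zones.
A: Mean rate = 1.8 mm / 45 years ≈ 0.040 mm/yr.
B's length ≈ 0.040 × 48 = 1.9 mm.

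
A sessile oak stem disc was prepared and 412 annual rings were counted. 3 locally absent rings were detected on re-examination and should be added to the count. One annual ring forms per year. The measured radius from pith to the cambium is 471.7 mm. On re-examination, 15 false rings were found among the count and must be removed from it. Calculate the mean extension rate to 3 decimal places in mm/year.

1.179 mm/year

True annual ring count = 412 − 15 + 3 = 400.
Mean rate = 471.7 mm / 400 years ≈ 1.179 mm/year.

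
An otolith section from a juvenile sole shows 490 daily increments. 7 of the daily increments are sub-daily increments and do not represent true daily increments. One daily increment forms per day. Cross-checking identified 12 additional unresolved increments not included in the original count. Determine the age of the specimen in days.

True daily increment count = 490 − 7 + 12 = 495.
At one daily increment per day, that is 495 days.

495 days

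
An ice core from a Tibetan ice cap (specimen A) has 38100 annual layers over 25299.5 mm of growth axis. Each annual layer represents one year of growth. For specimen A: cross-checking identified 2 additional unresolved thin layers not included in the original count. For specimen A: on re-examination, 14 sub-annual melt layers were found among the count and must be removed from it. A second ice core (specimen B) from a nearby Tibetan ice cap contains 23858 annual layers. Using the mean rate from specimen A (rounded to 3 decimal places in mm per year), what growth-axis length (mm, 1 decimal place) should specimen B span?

Specimen A: correcting the raw count gives 38100 − 14 + 2 = 38088 true annual layers.
A: Extension rate ≈ 25299.5 / 38088 = 0.664 mm/year.
B's length ≈ 0.664 × 23858 = 15841.7 mm.

15841.7 mm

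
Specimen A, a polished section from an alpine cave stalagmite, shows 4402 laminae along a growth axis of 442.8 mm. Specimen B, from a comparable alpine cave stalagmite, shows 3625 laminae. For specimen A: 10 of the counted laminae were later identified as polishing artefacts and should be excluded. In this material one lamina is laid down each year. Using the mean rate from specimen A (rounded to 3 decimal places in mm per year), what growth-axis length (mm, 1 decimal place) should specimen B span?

366.1 mm

Specimen A: after corrections the count is 4402 − 10 = 4392 laminae.
A: Extension rate ≈ 442.8 / 4392 = 0.101 mm per year.
For B, 0.101 mm/year × 3625 years = 366.1 mm.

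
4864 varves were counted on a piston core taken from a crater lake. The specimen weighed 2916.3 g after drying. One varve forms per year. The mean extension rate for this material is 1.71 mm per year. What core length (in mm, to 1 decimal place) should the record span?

The record spans 4864 years at 1.71 mm per year.
4864 years at 1.71 mm/year gives 1.71 × 4864 = 8317.4 mm.

8317.4 mm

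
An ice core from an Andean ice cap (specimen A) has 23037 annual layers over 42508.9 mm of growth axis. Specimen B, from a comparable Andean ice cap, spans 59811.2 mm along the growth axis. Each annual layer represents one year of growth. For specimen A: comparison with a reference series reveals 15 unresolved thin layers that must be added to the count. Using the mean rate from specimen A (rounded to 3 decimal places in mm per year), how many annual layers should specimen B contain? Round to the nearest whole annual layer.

Specimen A: true annual layer count = 23037 + 15 = 23052.
A: Mean rate = 42508.9 mm / 23052 years ≈ 1.844 mm/year.
Specimen B: 59811.2 mm / 1.844 mm per year = 32435.57 years ≈ 32436 annual layers.

32436 annual layers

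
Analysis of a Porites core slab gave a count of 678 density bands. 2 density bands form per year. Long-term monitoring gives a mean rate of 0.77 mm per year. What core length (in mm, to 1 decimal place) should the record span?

261.0 mm

With 2 density bands per year, 678 / 2 = 339 years.
Length ≈ 0.77 × 339 = 261.0 mm.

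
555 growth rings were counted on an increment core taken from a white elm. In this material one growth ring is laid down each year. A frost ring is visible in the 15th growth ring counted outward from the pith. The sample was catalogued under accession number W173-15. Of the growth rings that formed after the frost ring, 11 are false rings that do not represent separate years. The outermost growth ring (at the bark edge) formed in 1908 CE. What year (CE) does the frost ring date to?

555 − 15 = 540 growth rings lie beyond the frost ring toward the bark edge.
Removing the 11 false growth rings leaves 540 − 11 = 529 true growth rings beyond the frost ring.
1908 − 529 = 1379 CE.

1379 CE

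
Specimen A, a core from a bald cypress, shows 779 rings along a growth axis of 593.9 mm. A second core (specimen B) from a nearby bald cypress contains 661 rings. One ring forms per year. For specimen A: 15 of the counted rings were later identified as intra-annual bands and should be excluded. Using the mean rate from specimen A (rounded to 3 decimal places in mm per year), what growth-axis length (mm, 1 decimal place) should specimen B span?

513.6 mm

Specimen A: true ring count = 779 − 15 = 764.
A: Mean rate = 593.9 mm / 764 years ≈ 0.777 mm per year.
B's length ≈ 0.777 × 661 = 513.6 mm.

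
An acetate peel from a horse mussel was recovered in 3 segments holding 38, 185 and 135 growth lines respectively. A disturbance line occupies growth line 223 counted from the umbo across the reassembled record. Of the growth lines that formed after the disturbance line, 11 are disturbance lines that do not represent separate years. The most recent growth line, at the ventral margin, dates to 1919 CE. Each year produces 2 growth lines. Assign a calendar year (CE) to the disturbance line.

Total growth lines = 38 + 185 + 135 = 358.
358 − 223 = 135 growth lines lie beyond the disturbance line toward the ventral margin.
Removing the 11 false growth lines leaves 135 − 11 = 124 true growth lines beyond the disturbance line.
With 2 growth lines per year, 124 / 2 = 62 years.
The growth line at the ventral margin is 1919 CE, so the disturbance line dates to 1919 − 62 = 1857 CE.

1857 CE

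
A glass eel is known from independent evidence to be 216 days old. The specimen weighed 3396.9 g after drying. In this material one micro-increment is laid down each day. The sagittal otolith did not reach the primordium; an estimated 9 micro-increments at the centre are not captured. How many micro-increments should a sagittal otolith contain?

207 micro-increments

At one micro-increment per day, 216 days correspond to 216 micro-increments.
216 − 9 missed = 207 micro-increments expected in the prepared section.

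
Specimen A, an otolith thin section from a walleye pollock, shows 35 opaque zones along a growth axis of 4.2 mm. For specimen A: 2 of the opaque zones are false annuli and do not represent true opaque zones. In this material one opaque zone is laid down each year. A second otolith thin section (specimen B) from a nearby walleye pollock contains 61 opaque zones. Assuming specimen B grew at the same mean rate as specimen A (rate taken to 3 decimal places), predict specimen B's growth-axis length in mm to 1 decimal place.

Specimen A: correcting the raw count gives 35 − 2 = 33 true opaque zones.
A: 4.2 mm over 33 years gives 4.2 / 33 ≈ 0.127 mm per year.
Length of B = 0.127 × 61 = 7.7 mm.

7.7 mm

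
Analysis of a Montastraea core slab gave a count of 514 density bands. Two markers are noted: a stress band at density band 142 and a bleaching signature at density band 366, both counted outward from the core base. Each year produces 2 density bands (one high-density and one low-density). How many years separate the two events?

112 years

366 − 142 = 224 density bands lie between the two events.
Dividing by 2 density bands per year: 224 / 2 = 112 years.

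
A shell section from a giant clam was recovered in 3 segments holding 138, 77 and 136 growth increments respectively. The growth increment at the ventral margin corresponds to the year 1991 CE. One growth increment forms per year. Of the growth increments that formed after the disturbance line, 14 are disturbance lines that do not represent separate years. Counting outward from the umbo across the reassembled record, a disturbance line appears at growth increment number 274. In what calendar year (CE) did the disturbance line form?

Total growth increments = 138 + 77 + 136 = 351.
The disturbance line sits at growth increment 274 from the umbo, so 351 − 274 = 77 growth increments formed after it.
Excluding 14 false growth increments: 77 − 14 = 63.
1991 − 63 = 1928 CE.

1928 CE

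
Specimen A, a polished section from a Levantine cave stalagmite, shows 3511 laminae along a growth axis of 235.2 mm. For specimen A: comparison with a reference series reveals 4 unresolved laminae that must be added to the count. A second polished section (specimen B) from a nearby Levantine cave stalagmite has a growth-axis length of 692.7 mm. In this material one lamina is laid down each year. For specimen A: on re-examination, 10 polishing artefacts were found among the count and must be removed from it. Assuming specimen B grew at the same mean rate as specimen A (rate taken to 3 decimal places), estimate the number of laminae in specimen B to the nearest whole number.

10339 laminae

Specimen A: true lamina count = 3511 − 10 + 4 = 3505.
A: Mean rate = 235.2 mm / 3505 years ≈ 0.067 mm/yr.
For B, 692.7 / 0.067 = 10338.81 years ≈ 10339 laminae.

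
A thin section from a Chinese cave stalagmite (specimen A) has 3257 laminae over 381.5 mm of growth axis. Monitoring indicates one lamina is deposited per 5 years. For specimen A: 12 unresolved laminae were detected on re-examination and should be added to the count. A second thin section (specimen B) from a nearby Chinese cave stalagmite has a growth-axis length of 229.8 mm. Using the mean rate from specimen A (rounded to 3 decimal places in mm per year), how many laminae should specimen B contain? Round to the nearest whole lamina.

1998 laminae

Specimen A: after corrections the count is 3257 + 12 = 3269 laminae.
Specimen A: at 5 years per lamina, 3269 × 5 = 16345 years.
A: 381.5 mm over 16345 years gives 381.5 / 16345 ≈ 0.023 mm/yr.
For B, 229.8 / 0.023 = 9991.30 years; at 5 years per lamina that is 9991.30 / 5 ≈ 1998 laminae.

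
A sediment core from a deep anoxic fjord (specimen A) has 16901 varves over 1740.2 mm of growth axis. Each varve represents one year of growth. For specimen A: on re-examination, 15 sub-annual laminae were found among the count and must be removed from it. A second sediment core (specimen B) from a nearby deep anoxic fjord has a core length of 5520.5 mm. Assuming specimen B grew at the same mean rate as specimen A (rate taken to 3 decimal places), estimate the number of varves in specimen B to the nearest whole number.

Specimen A: true varve count = 16901 − 15 = 16886.
A: Mean rate = 1740.2 mm / 16886 years ≈ 0.103 mm/yr.
For B, 5520.5 / 0.103 = 53597.09 years ≈ 53597 varves.

53597 varves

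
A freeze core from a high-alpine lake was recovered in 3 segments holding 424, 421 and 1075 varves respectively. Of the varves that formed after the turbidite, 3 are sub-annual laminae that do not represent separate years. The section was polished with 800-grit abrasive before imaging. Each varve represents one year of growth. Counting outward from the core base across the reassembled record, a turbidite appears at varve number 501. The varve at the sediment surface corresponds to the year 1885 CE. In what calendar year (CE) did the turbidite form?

Total varves = 424 + 421 + 1075 = 1920.
The turbidite sits at varve 501 from the core base, so 1920 − 501 = 1419 varves formed after it.
Removing the 3 false varves leaves 1419 − 3 = 1416 true varves beyond the turbidite.
1885 − 1416 = 469 CE.

469 CE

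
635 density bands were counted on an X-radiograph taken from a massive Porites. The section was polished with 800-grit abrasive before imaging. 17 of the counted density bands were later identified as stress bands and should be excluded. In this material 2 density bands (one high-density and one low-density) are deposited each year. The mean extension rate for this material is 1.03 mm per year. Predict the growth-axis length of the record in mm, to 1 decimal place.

318.3 mm

True density band count = 635 − 17 = 618.
With 2 density bands per year, 618 / 2 = 309 years.
Predicted length = 1.03 mm/year × 309 years = 318.3 mm.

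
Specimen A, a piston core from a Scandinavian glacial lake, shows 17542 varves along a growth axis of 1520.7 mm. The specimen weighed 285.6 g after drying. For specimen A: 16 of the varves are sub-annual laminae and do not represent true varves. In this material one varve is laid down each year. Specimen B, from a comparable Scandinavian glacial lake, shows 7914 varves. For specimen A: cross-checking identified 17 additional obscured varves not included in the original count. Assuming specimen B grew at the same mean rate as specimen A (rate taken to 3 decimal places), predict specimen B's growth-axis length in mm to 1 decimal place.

Specimen A: true varve count = 17542 − 16 + 17 = 17543.
A: 1520.7 mm over 17543 years gives 1520.7 / 17543 ≈ 0.087 mm/yr.
Length of B = 0.087 × 7914 = 688.5 mm.

688.5 mm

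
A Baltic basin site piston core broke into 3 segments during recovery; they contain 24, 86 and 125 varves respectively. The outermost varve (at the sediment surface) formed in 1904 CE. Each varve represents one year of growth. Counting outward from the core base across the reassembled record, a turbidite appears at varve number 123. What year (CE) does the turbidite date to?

Total varves = 24 + 86 + 125 = 235.
The turbidite sits at varve 123 from the core base, so 235 − 123 = 112 varves formed after it.
The varve at the sediment surface is 1904 CE, so the turbidite dates to 1904 − 112 = 1792 CE.

1792 CE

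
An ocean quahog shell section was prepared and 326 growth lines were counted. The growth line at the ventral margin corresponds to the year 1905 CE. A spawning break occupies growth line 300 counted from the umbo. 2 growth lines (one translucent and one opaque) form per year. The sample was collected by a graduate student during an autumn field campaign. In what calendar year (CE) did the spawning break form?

1892 CE

The spawning break sits at growth line 300 from the umbo, so 326 − 300 = 26 growth lines formed after it.
26 growth lines at 2 per year is 26 / 2 = 13 years.
1905 − 13 = 1892 CE.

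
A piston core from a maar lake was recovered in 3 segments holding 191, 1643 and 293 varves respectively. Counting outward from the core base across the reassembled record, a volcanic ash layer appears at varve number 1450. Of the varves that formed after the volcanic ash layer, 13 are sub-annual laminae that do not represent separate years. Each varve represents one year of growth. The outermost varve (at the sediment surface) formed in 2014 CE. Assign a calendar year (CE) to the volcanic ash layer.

Total varves = 191 + 1643 + 293 = 2127.
Between varve 1450 and the sediment surface there are 2127 − 1450 = 677 varves.
Excluding 13 false varves: 677 − 13 = 664.
2014 − 664 = 1350 CE.

1350 CE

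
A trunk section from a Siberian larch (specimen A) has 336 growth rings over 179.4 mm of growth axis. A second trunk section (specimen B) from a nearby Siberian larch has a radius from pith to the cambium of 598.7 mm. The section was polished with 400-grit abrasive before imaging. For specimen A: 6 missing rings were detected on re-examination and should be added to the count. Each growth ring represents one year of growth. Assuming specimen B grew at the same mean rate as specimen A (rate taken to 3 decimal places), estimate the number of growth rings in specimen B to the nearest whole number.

Specimen A: adjusted count: 336 + 6 = 342 growth rings.
A: 179.4 mm over 342 years gives 179.4 / 342 ≈ 0.525 mm/yr.
For B, 598.7 / 0.525 = 1140.38 years ≈ 1140 growth rings.

1140 growth rings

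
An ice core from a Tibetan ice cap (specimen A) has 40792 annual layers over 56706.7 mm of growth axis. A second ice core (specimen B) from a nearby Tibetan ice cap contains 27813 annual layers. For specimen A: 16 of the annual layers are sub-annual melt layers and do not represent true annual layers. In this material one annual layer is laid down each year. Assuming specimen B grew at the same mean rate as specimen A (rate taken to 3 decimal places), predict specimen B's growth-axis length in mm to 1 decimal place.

38687.9 mm

Specimen A: after corrections the count is 40792 − 16 = 40776 annual layers.
A: Extension rate ≈ 56706.7 / 40776 = 1.391 mm per year.
Length of B = 1.391 × 27813 = 38687.9 mm.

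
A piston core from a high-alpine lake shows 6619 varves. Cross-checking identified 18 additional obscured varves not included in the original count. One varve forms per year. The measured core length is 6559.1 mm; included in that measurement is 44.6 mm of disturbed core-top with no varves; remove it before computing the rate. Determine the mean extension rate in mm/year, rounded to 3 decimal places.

0.982 mm/year

Adjusted count: 6619 + 18 = 6637 varves.
Net length = 6559.1 − 44.6 = 6514.5 mm.
6514.5 mm over 6637 years gives 6514.5 / 6637 ≈ 0.982 mm/year.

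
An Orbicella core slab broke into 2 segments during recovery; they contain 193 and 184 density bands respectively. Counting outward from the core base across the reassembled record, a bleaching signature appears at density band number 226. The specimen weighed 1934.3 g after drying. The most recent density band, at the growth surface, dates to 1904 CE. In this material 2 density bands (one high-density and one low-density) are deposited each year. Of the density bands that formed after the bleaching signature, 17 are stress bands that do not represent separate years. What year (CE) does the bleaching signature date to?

1837 CE

Total density bands = 193 + 184 = 377.
Between density band 226 and the growth surface there are 377 − 226 = 151 density bands.
151 − 17 false = 134 true density bands after the bleaching signature.
With 2 density bands per year, 134 / 2 = 67 years.
Counting back 67 years from 1904 CE places the bleaching signature in 1904 − 67 = 1837 CE.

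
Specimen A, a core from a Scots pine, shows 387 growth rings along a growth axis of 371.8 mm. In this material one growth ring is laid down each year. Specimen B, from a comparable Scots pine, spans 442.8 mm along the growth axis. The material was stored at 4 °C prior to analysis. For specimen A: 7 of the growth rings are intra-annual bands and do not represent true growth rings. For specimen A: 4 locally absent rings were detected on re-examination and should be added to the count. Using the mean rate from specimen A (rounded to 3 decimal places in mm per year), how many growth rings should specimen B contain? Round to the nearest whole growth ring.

457 growth rings

Specimen A: correcting the raw count gives 387 − 7 + 4 = 384 true growth rings.
A: Mean rate = 371.8 mm / 384 years ≈ 0.968 mm per year.
For B, 442.8 / 0.968 = 457.44 years ≈ 457 growth rings.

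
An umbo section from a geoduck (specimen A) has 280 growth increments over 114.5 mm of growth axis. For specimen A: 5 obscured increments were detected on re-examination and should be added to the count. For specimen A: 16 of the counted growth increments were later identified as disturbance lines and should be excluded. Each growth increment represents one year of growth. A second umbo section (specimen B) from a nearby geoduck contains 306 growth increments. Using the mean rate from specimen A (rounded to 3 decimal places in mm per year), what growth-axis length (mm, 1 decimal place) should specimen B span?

130.4 mm

Specimen A: after corrections the count is 280 − 16 + 5 = 269 growth increments.
A: Mean rate = 114.5 mm / 269 years ≈ 0.426 mm/yr.
B's length ≈ 0.426 × 306 = 130.4 mm.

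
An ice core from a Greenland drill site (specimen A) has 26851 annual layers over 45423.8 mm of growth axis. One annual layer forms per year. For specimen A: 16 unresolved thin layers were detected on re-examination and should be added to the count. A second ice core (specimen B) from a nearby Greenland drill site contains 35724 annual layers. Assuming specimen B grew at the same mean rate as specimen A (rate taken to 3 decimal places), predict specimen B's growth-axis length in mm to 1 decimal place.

Specimen A: correcting the raw count gives 26851 + 16 = 26867 true annual layers.
A: Mean rate = 45423.8 mm / 26867 years ≈ 1.691 mm/year.
For B, 1.691 mm/year × 35724 years = 60409.3 mm.

60409.3 mm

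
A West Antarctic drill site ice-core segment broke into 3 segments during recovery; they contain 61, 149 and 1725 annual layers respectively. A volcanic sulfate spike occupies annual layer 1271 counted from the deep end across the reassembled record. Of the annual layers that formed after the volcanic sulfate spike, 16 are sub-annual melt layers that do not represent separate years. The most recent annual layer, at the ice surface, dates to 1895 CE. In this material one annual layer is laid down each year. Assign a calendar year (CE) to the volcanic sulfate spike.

1247 CE

Total annual layers = 61 + 149 + 1725 = 1935.
1935 − 1271 = 664 annual layers lie beyond the volcanic sulfate spike toward the ice surface.
Removing the 16 false annual layers leaves 664 − 16 = 648 true annual layers beyond the volcanic sulfate spike.
1895 − 648 = 1247 CE.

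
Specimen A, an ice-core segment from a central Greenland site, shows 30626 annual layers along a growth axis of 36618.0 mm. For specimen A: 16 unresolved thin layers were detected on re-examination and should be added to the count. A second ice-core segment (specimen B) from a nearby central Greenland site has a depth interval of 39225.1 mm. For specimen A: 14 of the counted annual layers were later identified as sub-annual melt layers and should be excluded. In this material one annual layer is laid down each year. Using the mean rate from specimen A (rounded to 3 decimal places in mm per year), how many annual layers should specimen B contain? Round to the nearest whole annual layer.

Specimen A: after corrections the count is 30626 − 14 + 16 = 30628 annual layers.
A: Extension rate ≈ 36618.0 / 30628 = 1.196 mm per year.
For B, 39225.1 / 1.196 = 32796.91 years ≈ 32797 annual layers.

32797 annual layers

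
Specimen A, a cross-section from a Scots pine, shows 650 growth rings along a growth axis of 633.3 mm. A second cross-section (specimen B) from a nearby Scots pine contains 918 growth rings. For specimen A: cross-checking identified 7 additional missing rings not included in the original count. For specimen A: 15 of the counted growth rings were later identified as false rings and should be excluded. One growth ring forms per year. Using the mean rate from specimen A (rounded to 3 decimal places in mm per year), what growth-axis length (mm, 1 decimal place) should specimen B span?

Specimen A: after corrections the count is 650 − 15 + 7 = 642 growth rings.
A: Mean rate = 633.3 mm / 642 years ≈ 0.986 mm/year.
For B, 0.986 mm/year × 918 years = 905.1 mm.

905.1 mm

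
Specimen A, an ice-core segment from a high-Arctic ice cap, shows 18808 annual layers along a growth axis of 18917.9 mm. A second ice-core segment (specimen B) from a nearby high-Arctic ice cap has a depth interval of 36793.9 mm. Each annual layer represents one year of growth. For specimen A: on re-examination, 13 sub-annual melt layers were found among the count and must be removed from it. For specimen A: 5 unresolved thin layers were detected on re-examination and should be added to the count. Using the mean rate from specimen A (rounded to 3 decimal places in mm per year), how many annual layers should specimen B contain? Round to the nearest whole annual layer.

36574 annual layers

Specimen A: adjusted count: 18808 − 13 + 5 = 18800 annual layers.
A: Extension rate ≈ 18917.9 / 18800 = 1.006 mm/year.
B spans 36793.9 / 1.006 = 36574.45 years ≈ 36574 annual layers.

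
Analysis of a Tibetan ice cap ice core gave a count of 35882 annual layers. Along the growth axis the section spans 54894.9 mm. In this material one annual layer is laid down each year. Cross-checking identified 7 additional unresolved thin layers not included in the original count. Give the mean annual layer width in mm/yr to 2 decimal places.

Adjusted count: 35882 + 7 = 35889 annual layers.
Mean rate = 54894.9 mm / 35889 years ≈ 1.53 mm/yr.

1.53 mm/yr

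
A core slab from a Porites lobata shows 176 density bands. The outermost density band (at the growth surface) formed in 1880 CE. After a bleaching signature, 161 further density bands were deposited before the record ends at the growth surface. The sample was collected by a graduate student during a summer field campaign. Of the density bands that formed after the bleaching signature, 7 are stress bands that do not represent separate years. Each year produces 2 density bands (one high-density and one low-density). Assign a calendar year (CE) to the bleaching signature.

1803 CE

161 density bands post-date the bleaching signature.
161 − 7 false = 154 true density bands after the bleaching signature.
Dividing by 2 density bands per year: 154 / 2 = 77 years.
1880 − 77 = 1803 CE.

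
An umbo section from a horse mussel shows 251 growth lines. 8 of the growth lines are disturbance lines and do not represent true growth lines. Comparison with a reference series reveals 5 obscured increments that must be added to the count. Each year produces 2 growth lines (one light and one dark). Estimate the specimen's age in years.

Correcting the raw count gives 251 − 8 + 5 = 248 true growth lines.
Dividing by 2 growth lines per year: 248 / 2 = 124 years.

124 yr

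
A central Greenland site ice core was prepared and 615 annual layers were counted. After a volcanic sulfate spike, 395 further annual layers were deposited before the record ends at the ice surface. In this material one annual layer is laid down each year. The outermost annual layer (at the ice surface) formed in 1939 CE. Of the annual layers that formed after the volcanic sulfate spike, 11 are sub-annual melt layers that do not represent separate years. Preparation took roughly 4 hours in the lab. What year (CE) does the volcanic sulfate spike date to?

1555 CE

There are 395 annual layers younger than the volcanic sulfate spike.
Excluding 11 false annual layers: 395 − 11 = 384.
The annual layer at the ice surface is 1939 CE, so the volcanic sulfate spike dates to 1939 − 384 = 1555 CE.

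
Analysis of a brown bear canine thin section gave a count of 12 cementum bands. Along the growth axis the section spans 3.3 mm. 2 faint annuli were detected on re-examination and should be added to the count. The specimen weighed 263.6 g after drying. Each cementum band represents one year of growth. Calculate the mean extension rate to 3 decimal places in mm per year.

Adjusted count: 12 + 2 = 14 cementum bands.
3.3 mm over 14 years gives 3.3 / 14 ≈ 0.236 mm per year.

0.236 mm per year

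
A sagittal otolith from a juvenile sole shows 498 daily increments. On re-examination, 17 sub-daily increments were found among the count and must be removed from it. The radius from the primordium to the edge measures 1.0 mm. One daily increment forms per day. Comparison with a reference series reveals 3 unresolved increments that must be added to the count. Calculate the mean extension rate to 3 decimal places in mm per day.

After corrections the count is 498 − 17 + 3 = 484 daily increments.
1.0 mm over 484 days gives 1.0 / 484 ≈ 0.002 mm per day.

0.002 mm per day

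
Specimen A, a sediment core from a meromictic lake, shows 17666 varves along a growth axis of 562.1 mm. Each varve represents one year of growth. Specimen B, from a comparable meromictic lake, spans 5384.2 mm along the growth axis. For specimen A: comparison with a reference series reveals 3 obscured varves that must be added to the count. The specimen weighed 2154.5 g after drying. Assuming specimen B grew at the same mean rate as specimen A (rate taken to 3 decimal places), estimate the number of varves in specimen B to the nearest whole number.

Specimen A: after corrections the count is 17666 + 3 = 17669 varves.
A: Extension rate ≈ 562.1 / 17669 = 0.032 mm/yr.
B spans 5384.2 / 0.032 = 168256.25 years ≈ 168256 varves.

168256 varves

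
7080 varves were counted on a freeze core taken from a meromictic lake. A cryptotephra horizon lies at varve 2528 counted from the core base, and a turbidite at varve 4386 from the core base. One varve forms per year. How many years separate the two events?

Separation: 4386 − 2528 = 1858 varves.
One varve per year makes the interval 1858 years.

1858 yr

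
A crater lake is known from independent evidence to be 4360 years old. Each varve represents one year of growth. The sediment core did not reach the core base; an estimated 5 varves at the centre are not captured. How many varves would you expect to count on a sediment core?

One varve per year gives 4360 varves over 4360 years.
Less the 5 uncaptured varves: 4360 − 5 = 4355.

4355 varves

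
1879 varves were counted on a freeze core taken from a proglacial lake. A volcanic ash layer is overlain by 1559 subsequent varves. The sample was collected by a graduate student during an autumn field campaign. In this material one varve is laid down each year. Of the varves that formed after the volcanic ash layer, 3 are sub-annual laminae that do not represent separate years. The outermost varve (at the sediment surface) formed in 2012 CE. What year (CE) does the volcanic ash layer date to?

There are 1559 varves younger than the volcanic ash layer.
1559 − 3 false = 1556 true varves after the volcanic ash layer.
The varve at the sediment surface is 2012 CE, so the volcanic ash layer dates to 2012 − 1556 = 456 CE.

456 CE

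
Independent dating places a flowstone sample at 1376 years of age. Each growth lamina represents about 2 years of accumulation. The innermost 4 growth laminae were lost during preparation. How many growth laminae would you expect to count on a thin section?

684 growth laminae

At 2 years per growth lamina, 1376 / 2 = 688 growth laminae are expected.
Less the 4 uncaptured growth laminae: 688 − 4 = 684.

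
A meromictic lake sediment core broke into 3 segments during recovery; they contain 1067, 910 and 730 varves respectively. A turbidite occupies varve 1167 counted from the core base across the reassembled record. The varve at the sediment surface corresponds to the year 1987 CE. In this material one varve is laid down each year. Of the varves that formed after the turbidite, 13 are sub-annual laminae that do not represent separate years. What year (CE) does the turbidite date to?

Total varves = 1067 + 910 + 730 = 2707.
Between varve 1167 and the sediment surface there are 2707 − 1167 = 1540 varves.
Excluding 13 false varves: 1540 − 13 = 1527.
Counting back 1527 years from 1987 CE places the turbidite in 1987 − 1527 = 460 CE.

460 CE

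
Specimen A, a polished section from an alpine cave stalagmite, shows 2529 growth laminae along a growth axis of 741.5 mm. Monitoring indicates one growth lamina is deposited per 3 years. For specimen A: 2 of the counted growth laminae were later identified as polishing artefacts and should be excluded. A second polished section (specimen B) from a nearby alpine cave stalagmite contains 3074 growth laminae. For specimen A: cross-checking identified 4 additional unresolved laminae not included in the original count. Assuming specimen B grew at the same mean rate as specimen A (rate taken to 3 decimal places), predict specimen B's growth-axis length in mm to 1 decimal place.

Specimen A: true growth lamina count = 2529 − 2 + 4 = 2531.
Specimen A: 2531 growth laminae at 3 years each span 2531 × 3 = 7593 years.
A: Mean rate = 741.5 mm / 7593 years ≈ 0.098 mm per year.
Specimen B: 3074 growth laminae at 3 years each span 3074 × 3 = 9222 years. For B, 0.098 mm/year × 9222 years = 903.8 mm.

903.8 mm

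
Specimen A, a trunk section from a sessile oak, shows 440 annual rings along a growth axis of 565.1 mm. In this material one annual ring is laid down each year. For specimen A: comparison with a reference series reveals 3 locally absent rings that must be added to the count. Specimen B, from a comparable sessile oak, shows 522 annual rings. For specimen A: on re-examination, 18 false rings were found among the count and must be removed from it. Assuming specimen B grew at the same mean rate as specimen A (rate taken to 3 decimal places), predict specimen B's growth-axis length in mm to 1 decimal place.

694.3 mm

Specimen A: adjusted count: 440 − 18 + 3 = 425 annual rings.
A: 565.1 mm over 425 years gives 565.1 / 425 ≈ 1.330 mm/year.
Length of B = 1.330 × 522 = 694.3 mm.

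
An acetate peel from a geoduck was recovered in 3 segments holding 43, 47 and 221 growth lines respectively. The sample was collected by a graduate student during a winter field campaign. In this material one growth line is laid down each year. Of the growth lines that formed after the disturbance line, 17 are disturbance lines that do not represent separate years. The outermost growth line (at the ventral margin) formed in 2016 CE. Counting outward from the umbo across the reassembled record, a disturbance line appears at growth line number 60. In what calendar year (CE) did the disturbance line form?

1782 CE

Total growth lines = 43 + 47 + 221 = 311.
Between growth line 60 and the ventral margin there are 311 − 60 = 251 growth lines.
251 − 17 false = 234 true growth lines after the disturbance line.
2016 − 234 = 1782 CE.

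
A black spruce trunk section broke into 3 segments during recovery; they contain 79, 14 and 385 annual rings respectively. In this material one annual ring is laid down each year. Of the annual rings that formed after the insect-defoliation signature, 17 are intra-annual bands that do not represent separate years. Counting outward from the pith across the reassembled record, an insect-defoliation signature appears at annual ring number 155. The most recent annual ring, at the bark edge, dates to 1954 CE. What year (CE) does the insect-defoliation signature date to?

Total annual rings = 79 + 14 + 385 = 478.
Between annual ring 155 and the bark edge there are 478 − 155 = 323 annual rings.
Excluding 17 false annual rings: 323 − 17 = 306.
1954 − 306 = 1648 CE.

1648 CE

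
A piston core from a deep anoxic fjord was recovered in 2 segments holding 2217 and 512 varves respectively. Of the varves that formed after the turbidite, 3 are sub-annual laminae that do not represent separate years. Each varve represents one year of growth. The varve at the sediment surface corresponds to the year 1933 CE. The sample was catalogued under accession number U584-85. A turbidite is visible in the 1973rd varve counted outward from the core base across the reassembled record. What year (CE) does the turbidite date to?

1180 CE

Total varves = 2217 + 512 = 2729.
Between varve 1973 and the sediment surface there are 2729 − 1973 = 756 varves.
756 − 3 false = 753 true varves after the turbidite.
The varve at the sediment surface is 1933 CE, so the turbidite dates to 1933 − 753 = 1180 CE.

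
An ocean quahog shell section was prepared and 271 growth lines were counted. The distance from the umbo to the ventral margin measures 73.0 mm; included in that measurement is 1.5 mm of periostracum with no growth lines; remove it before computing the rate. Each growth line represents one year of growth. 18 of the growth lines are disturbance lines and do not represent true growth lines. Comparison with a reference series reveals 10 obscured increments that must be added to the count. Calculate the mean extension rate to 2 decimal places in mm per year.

0.27 mm per year

After corrections the count is 271 − 18 + 10 = 263 growth lines.
Net length = 73.0 − 1.5 = 71.5 mm.
71.5 mm over 263 years gives 71.5 / 263 ≈ 0.27 mm per year.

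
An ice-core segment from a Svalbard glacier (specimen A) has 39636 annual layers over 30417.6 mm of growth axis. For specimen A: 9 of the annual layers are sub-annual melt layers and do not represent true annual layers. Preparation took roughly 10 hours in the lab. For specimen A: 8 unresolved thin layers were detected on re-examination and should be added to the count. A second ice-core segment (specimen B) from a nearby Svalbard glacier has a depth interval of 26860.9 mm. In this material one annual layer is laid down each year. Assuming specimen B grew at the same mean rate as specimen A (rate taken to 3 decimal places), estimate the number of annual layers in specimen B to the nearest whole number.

35021 annual layers

Specimen A: after corrections the count is 39636 − 9 + 8 = 39635 annual layers.
A: Extension rate ≈ 30417.6 / 39635 = 0.767 mm/yr.
B spans 26860.9 / 0.767 = 35020.73 years ≈ 35021 annual layers.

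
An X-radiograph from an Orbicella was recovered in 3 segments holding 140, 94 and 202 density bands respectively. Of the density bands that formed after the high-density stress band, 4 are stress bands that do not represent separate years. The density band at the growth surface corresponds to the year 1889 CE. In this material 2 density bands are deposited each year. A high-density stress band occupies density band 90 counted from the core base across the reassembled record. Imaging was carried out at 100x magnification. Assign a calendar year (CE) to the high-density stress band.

Total density bands = 140 + 94 + 202 = 436.
The high-density stress band sits at density band 90 from the core base, so 436 − 90 = 346 density bands formed after it.
Excluding 4 false density bands: 346 − 4 = 342.
Dividing by 2 density bands per year: 342 / 2 = 171 years.
The density band at the growth surface is 1889 CE, so the high-density stress band dates to 1889 − 171 = 1718 CE.

1718 CE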